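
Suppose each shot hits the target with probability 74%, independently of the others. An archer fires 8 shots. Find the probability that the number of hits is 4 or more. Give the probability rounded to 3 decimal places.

X ~ Binomial(8, 0.74); P(X ≥ 4) = Σ C(8,k) p^k (1−p)^(8−k) over k:
  k=4: C(8,4)·0.74^4·0.26^4 = 0.09592
  k=5: C(8,5)·0.74^5·0.26^3 = 0.21841
  k=6: C(8,6)·0.74^6·0.26^2 = 0.31081
  k=7: C(8,7)·0.74^7·0.26^1 = 0.25275
  k=8: C(8,8)·0.74^8·0.26^0 = 0.08992
Total = 0.96781

0.968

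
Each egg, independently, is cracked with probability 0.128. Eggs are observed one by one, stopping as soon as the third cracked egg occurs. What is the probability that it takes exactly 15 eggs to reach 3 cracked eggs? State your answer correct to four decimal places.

0.0369

Y = trial on which the third success occurs; negative binomial, r=3, p=0.128.
P(Y=15) = C(14,2) · p^3 · (1−p)^12
= 91 · 0.0020972 · 0.19328 = 0.036887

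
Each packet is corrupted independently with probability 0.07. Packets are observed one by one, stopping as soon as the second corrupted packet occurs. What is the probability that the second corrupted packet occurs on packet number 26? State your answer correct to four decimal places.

Y = trial on which the second success occurs; negative binomial, r=2, p=0.07.
P(Y=26) = C(25,1) · p^2 · (1−p)^24
= 25 · 0.0049 · 0.17522 = 0.021465

0.0215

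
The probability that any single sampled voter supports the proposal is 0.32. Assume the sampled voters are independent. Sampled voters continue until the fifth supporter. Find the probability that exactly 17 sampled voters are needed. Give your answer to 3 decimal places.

Y = trial on which the fifth success occurs; negative binomial, r=5, p=0.32.
P(Y=17) = C(16,4) · p^5 · (1−p)^12
= 1820 · 0.0033554 · 0.0097748 = 0.05969

0.060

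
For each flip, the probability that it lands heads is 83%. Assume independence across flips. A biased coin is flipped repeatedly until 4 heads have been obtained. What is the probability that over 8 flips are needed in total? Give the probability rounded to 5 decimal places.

0.00504

Needing more than 8 flips ⇔ fewer than 4 successes in the first 8. With X ~ Binomial(8, 0.83), P(Y > 8) = P(X ≤ 3).
  k=0: C(8,0)·0.83^0·0.17^8 = 0.0000007
  k=1: C(8,1)·0.83^1·0.17^7 = 0.0000272
  k=2: C(8,2)·0.83^2·0.17^6 = 0.0004656
  k=3: C(8,3)·0.83^3·0.17^5 = 0.0045464
P(X ≤ 3) = 0.0050399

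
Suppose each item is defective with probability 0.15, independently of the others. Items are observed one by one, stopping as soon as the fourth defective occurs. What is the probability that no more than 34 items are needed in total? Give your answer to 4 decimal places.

0.7715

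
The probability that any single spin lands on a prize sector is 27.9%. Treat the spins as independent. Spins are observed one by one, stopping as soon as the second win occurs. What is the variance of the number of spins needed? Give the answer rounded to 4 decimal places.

18.5249

Y = total spins until the second success; negative binomial with r=2, p=0.279.
Var(Y) = r(1−p)/p² = 2·0.721 / 0.279² = 18.524942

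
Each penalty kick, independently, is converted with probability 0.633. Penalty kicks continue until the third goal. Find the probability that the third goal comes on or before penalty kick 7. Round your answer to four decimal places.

0.9323

Finishing within 7 penalty kicks ⇔ at least 3 successes in the first 7. With X ~ Binomial(7, 0.633), P(Y ≤ 7) = 1 − P(X ≤ 2).
  k=0: C(7,0)·0.633^0·0.367^7 = 0.000897
  k=1: C(7,1)·0.633^1·0.367^6 = 0.010827
  k=2: C(7,2)·0.633^2·0.367^5 = 0.056022
1 − 0.067745 = 0.932255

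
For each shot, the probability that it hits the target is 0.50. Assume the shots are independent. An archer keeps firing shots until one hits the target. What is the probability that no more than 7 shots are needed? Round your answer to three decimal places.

0.992

Y = number of shots to the first success; geometric, p = 0.50.
P(Y ≤ 7) = 1 − (1−p)^7 = 1 − 0.00781 = 0.99219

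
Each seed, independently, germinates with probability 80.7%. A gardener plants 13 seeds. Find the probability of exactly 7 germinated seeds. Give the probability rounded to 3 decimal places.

0.020

X ~ Binomial(n=13, p=0.807).
P(X=7) = C(13,7) · p^7 · (1−p)^6
= 1716 · 0.2229 · 5.1683e-05 = 0.01977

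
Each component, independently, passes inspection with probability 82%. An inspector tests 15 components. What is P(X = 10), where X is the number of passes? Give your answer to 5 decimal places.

0.07799

X ~ Binomial(n=15, p=0.82).
P(X=10) = C(15,10) · p^10 · (1−p)^5
= 3003 · 0.13745 · 0.00018896 = 0.0779931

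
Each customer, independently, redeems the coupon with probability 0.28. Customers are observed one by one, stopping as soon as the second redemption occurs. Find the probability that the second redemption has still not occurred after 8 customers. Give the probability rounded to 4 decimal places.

0.2969

Needing more than 8 customers ⇔ fewer than 2 successes in the first 8. With X ~ Binomial(8, 0.28), P(Y > 8) = P(X ≤ 1).
  k=0: C(8,0)·0.28^0·0.72^8 = 0.072220
  k=1: C(8,1)·0.28^1·0.72^7 = 0.224686
P(X ≤ 1) = 0.296906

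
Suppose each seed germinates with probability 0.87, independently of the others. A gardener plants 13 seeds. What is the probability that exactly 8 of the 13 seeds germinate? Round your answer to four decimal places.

X ~ Binomial(n=13, p=0.87).
P(X=8) = C(13,8) · p^8 · (1−p)^5
= 1287 · 0.32821 · 3.7129e-05 = 0.015684

0.0157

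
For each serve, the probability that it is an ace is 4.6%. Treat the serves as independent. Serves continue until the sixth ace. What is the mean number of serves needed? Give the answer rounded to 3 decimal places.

130.435

Y = total serves until the sixth success; negative binomial with r=6, p=0.046.
E[Y] = r / p = 6 / 0.046 = 130.43478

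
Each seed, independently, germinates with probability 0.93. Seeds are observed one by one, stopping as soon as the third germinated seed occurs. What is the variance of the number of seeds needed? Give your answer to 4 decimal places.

0.2428

Y = total seeds until the third success; negative binomial with r=3, p=0.93.
Var(Y) = r(1−p)/p² = 3·0.07 / 0.93² = 0.242803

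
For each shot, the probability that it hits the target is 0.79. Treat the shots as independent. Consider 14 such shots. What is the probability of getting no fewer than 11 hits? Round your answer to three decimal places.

X ~ Binomial(14, 0.79); P(X ≥ 11) = Σ C(14,k) p^k (1−p)^(14−k) over k:
  k=11: C(14,11)·0.79^11·0.21^3 = 0.25215
  k=12: C(14,12)·0.79^12·0.21^2 = 0.23714
  k=13: C(14,13)·0.79^13·0.21^1 = 0.13725
  k=14: C(14,14)·0.79^14·0.21^0 = 0.03688
Total = 0.66341

0.663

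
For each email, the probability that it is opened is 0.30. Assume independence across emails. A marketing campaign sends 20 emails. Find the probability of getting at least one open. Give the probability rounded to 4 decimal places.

P(at least one) = 1 − P(none) = 1 − (1 − 0.30)^20
= 1 − 0.000798 = 0.999202

0.9992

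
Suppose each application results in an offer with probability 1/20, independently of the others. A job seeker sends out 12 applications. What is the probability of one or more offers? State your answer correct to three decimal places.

0.460

P(at least one) = 1 − P(none) = 1 − (1 − 0.05)^12
= 1 − 0.54036 = 0.45964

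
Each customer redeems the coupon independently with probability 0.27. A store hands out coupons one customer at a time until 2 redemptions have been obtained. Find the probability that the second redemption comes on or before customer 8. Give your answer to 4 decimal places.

Finishing within 8 customers ⇔ at least 2 successes in the first 8. With X ~ Binomial(8, 0.27), P(Y ≤ 8) = 1 − P(X ≤ 1).
  k=0: C(8,0)·0.27^0·0.73^8 = 0.080646
  k=1: C(8,1)·0.27^1·0.73^7 = 0.238624
1 − 0.319270 = 0.680730

0.6807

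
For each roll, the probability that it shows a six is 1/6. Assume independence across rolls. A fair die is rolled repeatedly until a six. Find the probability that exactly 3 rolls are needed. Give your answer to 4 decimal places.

0.1157

Geometric (trials to first success), p = 0.166667.
P(Y = 3) = (1−p)^2 · p = 0.69444 · 0.166667 = 0.115741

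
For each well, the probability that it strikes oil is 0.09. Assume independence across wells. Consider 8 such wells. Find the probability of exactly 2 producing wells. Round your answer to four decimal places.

X ~ Binomial(n=8, p=0.09).
P(X=2) = C(8,2) · p^2 · (1−p)^6
= 28 · 0.0081 · 0.56787 = 0.128793

0.1288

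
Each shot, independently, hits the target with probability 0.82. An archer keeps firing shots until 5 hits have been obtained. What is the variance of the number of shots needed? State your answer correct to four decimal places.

Y = total shots until the fifth success; negative binomial with r=5, p=0.82.
Var(Y) = r(1−p)/p² = 5·0.18 / 0.82² = 1.338489

1.3385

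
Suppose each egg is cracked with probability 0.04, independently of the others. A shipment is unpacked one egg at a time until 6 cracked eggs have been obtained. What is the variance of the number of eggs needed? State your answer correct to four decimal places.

3600.0000

Y = total eggs until the sixth success; negative binomial with r=6, p=0.04.
Var(Y) = r(1−p)/p² = 6·0.96 / 0.04² = 3600.000000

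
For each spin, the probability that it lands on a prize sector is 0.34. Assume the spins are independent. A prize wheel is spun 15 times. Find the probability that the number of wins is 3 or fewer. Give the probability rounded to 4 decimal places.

0.1940

X ~ Binomial(15, 0.34); P(X ≤ 3) = Σ C(15,k) p^k (1−p)^(15−k) over k:
  k=0: C(15,0)·0.34^0·0.66^15 = 0.001964
  k=1: C(15,1)·0.34^1·0.66^14 = 0.015177
  k=2: C(15,2)·0.34^2·0.66^13 = 0.054729
  k=3: C(15,3)·0.34^3·0.66^12 = 0.122173
Total = 0.194043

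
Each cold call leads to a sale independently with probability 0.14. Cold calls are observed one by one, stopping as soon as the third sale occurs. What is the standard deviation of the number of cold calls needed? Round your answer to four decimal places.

11.4731

Y = total cold calls until the third success; negative binomial with r=3, p=0.14.
SD(Y) = √[r(1−p)/p²] = √(131.632653) = 11.473127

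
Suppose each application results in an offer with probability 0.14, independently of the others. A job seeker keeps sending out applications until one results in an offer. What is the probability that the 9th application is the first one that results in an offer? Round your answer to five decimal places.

Geometric (trials to first success), p = 0.14.
P(Y = 9) = (1−p)^8 · p = 0.29922 · 0.14 = 0.0418905

0.04189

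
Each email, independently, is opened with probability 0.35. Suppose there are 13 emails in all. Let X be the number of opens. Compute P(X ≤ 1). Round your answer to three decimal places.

0.030

X ~ Binomial(13, 0.35); P(X ≤ 1) = Σ C(13,k) p^k (1−p)^(13−k) over k:
  k=0: C(13,0)·0.35^0·0.65^13 = 0.00370
  k=1: C(13,1)·0.35^1·0.65^12 = 0.02588
Total = 0.02958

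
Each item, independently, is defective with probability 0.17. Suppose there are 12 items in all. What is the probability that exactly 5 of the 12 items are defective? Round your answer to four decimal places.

X ~ Binomial(n=12, p=0.17).
P(X=5) = C(12,5) · p^5 · (1−p)^7
= 792 · 0.00014199 · 0.27136 = 0.030515

0.0305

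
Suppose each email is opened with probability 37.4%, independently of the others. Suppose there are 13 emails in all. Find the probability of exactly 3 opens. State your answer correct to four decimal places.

X ~ Binomial(n=13, p=0.374).
P(X=3) = C(13,3) · p^3 · (1−p)^10
= 286 · 0.052314 · 0.0092415 = 0.138269

0.1383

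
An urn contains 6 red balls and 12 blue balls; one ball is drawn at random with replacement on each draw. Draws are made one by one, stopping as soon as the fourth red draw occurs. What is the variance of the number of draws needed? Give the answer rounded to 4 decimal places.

24.0000

Y = total draws until the fourth success; negative binomial with r=4, p=0.333333.
Var(Y) = r(1−p)/p² = 4·0.666667 / 0.333333² = 24.000000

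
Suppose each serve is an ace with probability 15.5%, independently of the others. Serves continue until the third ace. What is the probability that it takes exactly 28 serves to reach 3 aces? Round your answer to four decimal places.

0.0194

Y = trial on which the third success occurs; negative binomial, r=3, p=0.155.
P(Y=28) = C(27,2) · p^3 · (1−p)^25
= 351 · 0.0037239 · 0.014839 = 0.019396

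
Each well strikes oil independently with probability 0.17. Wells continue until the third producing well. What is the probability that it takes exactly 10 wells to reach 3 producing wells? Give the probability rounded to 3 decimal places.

Y = trial on which the third success occurs; negative binomial, r=3, p=0.17.
P(Y=10) = C(9,2) · p^3 · (1−p)^7
= 36 · 0.004913 · 0.27136 = 0.04799

0.048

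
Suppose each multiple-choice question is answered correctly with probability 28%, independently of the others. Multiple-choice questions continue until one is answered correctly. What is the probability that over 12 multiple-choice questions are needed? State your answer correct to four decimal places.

0.0194

Y = number of multiple-choice questions to the first success; geometric, p = 0.28.
P(Y > 12) = P(first 12 all fail) = (1−p)^12 = 0.019408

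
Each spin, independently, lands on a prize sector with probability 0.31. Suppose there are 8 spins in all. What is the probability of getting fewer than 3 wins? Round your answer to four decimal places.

X ~ Binomial(8, 0.31); P(X ≤ 2) = Σ C(8,k) p^k (1−p)^(8−k) over k:
  k=0: C(8,0)·0.31^0·0.69^8 = 0.051380
  k=1: C(8,1)·0.31^1·0.69^7 = 0.184670
  k=2: C(8,2)·0.31^2·0.69^6 = 0.290386
Total = 0.526436

0.5264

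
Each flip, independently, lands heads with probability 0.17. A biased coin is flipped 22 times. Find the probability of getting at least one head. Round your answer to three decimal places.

0.983

P(at least one) = 1 − P(none) = 1 − (1 − 0.17)^22
= 1 − 0.01659 = 0.98341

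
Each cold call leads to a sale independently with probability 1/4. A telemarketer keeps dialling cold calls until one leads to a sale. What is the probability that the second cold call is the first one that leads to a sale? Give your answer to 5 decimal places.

0.18750

Geometric (trials to first success), p = 0.25.
P(Y = 2) = (1−p)^1 · p = 0.75 · 0.25 = 0.1875000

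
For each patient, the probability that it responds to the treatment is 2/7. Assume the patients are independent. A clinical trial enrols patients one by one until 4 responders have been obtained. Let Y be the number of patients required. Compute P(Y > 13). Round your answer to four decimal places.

0.4660

Needing more than 13 patients ⇔ fewer than 4 successes in the first 13. With X ~ Binomial(13, 0.285714), P(Y > 13) = P(X ≤ 3).
  k=0: C(13,0)·0.285714^0·0.714286^13 = 0.012599
  k=1: C(13,1)·0.285714^1·0.714286^12 = 0.065515
  k=2: C(13,2)·0.285714^2·0.714286^11 = 0.157235
  k=3: C(13,3)·0.285714^3·0.714286^10 = 0.230612
P(X ≤ 3) = 0.465961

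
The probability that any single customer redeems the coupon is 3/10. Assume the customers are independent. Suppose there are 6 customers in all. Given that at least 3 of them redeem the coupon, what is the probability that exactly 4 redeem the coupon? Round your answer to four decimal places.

X ~ Binomial(6, 0.30). Want P(X=4 | X≥3) = P(X=4) / P(X≥3).
P(X=4) = C(6,4)·0.30^4·0.70^2 = 0.059535
P(X≥3) = 1 − 0.117649 − 0.302526 − 0.324135 = 0.255690
Ratio = 0.059535 / 0.255690 = 0.232841

0.2328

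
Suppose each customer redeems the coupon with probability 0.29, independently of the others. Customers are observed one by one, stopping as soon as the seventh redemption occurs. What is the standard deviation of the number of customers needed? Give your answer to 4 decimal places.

Y = total customers until the seventh success; negative binomial with r=7, p=0.29.
SD(Y) = √[r(1−p)/p²] = √(59.096314) = 7.687413

7.6874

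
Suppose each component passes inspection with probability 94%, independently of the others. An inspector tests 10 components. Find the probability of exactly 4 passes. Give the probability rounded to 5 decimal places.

0.00001

X ~ Binomial(n=10, p=0.94).
P(X=4) = C(10,4) · p^4 · (1−p)^6
= 210 · 0.78075 · 4.6656e-08 = 0.0000076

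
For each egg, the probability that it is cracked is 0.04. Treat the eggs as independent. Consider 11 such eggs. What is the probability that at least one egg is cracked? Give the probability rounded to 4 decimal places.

P(at least one) = 1 − P(none) = 1 − (1 − 0.04)^11
= 1 − 0.638239 = 0.361761

0.3618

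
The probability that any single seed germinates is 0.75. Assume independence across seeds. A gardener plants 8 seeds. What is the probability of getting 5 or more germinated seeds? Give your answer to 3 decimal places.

X ~ Binomial(8, 0.75); P(X ≥ 5) = Σ C(8,k) p^k (1−p)^(8−k) over k:
  k=5: C(8,5)·0.75^5·0.25^3 = 0.20764
  k=6: C(8,6)·0.75^6·0.25^2 = 0.31146
  k=7: C(8,7)·0.75^7·0.25^1 = 0.26697
  k=8: C(8,8)·0.75^8·0.25^0 = 0.10011
Total = 0.88618

0.886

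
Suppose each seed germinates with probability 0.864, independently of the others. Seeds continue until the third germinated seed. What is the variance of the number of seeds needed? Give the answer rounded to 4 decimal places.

Y = total seeds until the third success; negative binomial with r=3, p=0.864.
Var(Y) = r(1−p)/p² = 3·0.136 / 0.864² = 0.546553

0.5466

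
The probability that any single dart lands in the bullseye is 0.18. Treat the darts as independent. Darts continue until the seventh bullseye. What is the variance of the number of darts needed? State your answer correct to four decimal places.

177.1605

Y = total darts until the seventh success; negative binomial with r=7, p=0.18.
Var(Y) = r(1−p)/p² = 7·0.82 / 0.18² = 177.160494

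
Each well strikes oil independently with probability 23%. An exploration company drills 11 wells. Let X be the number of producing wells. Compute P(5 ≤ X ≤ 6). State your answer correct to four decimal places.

X ~ Binomial(11, 0.23); P(5 ≤ X ≤ 6) = Σ C(11,k) p^k (1−p)^(11−k) over k:
  k=5: C(11,5)·0.23^5·0.77^6 = 0.061976
  k=6: C(11,6)·0.23^6·0.77^5 = 0.018512
Total = 0.080489

0.0805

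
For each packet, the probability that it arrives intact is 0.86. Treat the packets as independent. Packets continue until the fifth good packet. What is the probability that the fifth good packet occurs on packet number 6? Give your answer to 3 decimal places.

0.329

Y = trial on which the fifth success occurs; negative binomial, r=5, p=0.86.
P(Y=6) = C(5,4) · p^5 · (1−p)^1
= 5 · 0.47043 · 0.14 = 0.32930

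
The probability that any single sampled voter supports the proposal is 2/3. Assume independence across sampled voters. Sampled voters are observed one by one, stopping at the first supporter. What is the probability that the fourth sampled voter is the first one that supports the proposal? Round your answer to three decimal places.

Geometric (trials to first success), p = 0.666667.
P(Y = 4) = (1−p)^3 · p = 0.037037 · 0.666667 = 0.02469

0.025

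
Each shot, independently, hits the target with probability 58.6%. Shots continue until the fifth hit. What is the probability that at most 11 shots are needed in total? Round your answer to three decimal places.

Finishing within 11 shots ⇔ at least 5 successes in the first 11. With X ~ Binomial(11, 0.586), P(Y ≤ 11) = 1 − P(X ≤ 4).
  k=0: C(11,0)·0.586^0·0.414^11 = 0.00006
  k=1: C(11,1)·0.586^1·0.414^10 = 0.00095
  k=2: C(11,2)·0.586^2·0.414^9 = 0.00675
  k=3: C(11,3)·0.586^3·0.414^8 = 0.02865
  k=4: C(11,4)·0.586^4·0.414^7 = 0.08112
1 − 0.11753 = 0.88247

0.882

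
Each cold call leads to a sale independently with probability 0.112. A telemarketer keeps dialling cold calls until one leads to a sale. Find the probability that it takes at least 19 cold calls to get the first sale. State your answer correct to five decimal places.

Y = number of cold calls to the first success; geometric, p = 0.112.
P(Y > 18) = P(first 18 all fail) = (1−p)^18 = 0.1178782

0.11788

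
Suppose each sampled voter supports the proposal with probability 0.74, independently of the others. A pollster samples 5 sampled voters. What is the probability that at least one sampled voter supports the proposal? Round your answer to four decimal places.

0.9988

P(at least one) = 1 − P(none) = 1 − (1 − 0.74)^5
= 1 − 0.001188 = 0.998812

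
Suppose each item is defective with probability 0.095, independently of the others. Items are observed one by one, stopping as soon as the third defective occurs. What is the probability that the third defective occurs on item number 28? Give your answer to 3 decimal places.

0.025

Y = trial on which the third success occurs; negative binomial, r=3, p=0.095.
P(Y=28) = C(27,2) · p^3 · (1−p)^25
= 351 · 0.00085737 · 0.082455 = 0.02481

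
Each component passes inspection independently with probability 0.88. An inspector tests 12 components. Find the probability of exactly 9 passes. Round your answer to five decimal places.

X ~ Binomial(n=12, p=0.88).
P(X=9) = C(12,9) · p^9 · (1−p)^3
= 220 · 0.31648 · 0.001728 = 0.1203124

0.12031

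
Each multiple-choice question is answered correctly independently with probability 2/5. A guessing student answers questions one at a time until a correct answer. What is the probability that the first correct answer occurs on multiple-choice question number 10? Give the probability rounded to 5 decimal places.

0.00403

Geometric (trials to first success), p = 0.40.
P(Y = 10) = (1−p)^9 · p = 0.010078 · 0.40 = 0.0040311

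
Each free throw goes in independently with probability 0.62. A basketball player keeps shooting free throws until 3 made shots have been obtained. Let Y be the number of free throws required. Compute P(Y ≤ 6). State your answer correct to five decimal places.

Finishing within 6 free throws ⇔ at least 3 successes in the first 6. With X ~ Binomial(6, 0.62), P(Y ≤ 6) = 1 − P(X ≤ 2).
  k=0: C(6,0)·0.62^0·0.38^6 = 0.0030109
  k=1: C(6,1)·0.62^1·0.38^5 = 0.0294755
  k=2: C(6,2)·0.62^2·0.38^4 = 0.1202289
1 − 0.1527154 = 0.8472846

0.84728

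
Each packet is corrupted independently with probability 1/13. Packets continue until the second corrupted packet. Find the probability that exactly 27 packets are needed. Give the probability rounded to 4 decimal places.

Y = trial on which the second success occurs; negative binomial, r=2, p=0.076923.
P(Y=27) = C(26,1) · p^2 · (1−p)^25
= 26 · 0.0059172 · 0.13519 = 0.020799

0.0208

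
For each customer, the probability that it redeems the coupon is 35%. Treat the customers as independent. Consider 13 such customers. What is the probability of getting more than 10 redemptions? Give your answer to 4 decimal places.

0.0003

X ~ Binomial(13, 0.35); P(X ≥ 11) = Σ C(13,k) p^k (1−p)^(13−k) over k:
  k=11: C(13,11)·0.35^11·0.65^2 = 0.000318
  k=12: C(13,12)·0.35^12·0.65^1 = 0.000029
  k=13: C(13,13)·0.35^13·0.65^0 = 0.000001
Total = 0.000348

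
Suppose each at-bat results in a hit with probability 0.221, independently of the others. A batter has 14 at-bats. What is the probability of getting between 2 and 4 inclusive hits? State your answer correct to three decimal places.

0.670

X ~ Binomial(14, 0.221); P(2 ≤ X ≤ 4) = Σ C(14,k) p^k (1−p)^(14−k) over k:
  k=2: C(14,2)·0.221^2·0.779^12 = 0.22196
  k=3: C(14,3)·0.221^3·0.779^11 = 0.25188
  k=4: C(14,4)·0.221^4·0.779^10 = 0.19651
Total = 0.67035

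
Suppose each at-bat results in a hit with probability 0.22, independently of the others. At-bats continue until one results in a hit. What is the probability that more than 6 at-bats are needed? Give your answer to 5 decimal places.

0.22520

Y = number of at-bats to the first success; geometric, p = 0.22.
P(Y > 6) = P(first 6 all fail) = (1−p)^6 = 0.2251996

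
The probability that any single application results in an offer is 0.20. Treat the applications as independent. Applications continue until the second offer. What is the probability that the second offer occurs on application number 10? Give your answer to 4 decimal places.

Y = trial on which the second success occurs; negative binomial, r=2, p=0.20.
P(Y=10) = C(9,1) · p^2 · (1−p)^8
= 9 · 0.04 · 0.16777 = 0.060398

0.0604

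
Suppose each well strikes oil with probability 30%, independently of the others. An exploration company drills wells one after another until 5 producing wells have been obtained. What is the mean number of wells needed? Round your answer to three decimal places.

Y = total wells until the fifth success; negative binomial with r=5, p=0.30.
E[Y] = r / p = 5 / 0.30 = 16.66667

16.667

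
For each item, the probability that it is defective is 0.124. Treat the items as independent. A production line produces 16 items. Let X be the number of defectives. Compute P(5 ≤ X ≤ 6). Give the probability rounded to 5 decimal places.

0.03760

X ~ Binomial(16, 0.124); P(5 ≤ X ≤ 6) = Σ C(16,k) p^k (1−p)^(16−k) over k:
  k=5: C(16,5)·0.124^5·0.876^11 = 0.0298494
  k=6: C(16,6)·0.124^6·0.876^10 = 0.0077463
Total = 0.0375958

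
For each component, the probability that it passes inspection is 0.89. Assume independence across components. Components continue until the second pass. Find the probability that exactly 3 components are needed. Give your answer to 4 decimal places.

0.1743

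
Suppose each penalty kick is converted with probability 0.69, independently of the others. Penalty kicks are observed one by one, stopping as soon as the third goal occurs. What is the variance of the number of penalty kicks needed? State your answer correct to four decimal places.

Y = total penalty kicks until the third success; negative binomial with r=3, p=0.69.
Var(Y) = r(1−p)/p² = 3·0.31 / 0.69² = 1.953371

1.9534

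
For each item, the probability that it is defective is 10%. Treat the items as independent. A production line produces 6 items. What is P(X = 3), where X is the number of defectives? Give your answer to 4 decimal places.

0.0146

X ~ Binomial(n=6, p=0.10).
P(X=3) = C(6,3) · p^3 · (1−p)^3
= 20 · 0.001 · 0.729 = 0.014580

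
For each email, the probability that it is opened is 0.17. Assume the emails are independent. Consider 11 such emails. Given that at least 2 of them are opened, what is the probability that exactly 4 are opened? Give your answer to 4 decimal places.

0.1287

X ~ Binomial(11, 0.17). Want P(X=4 | X≥2) = P(X=4) / P(X≥2).
P(X=4) = C(11,4)·0.17^4·0.83^7 = 0.074792
P(X≥2) = 1 − 0.128783 − 0.290150 = 0.581067
Ratio = 0.074792 / 0.581067 = 0.128715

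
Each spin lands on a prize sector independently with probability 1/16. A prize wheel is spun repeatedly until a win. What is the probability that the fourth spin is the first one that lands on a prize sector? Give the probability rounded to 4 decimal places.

0.0515

Geometric (trials to first success), p = 0.0625.
P(Y = 4) = (1−p)^3 · p = 0.82397 · 0.0625 = 0.051498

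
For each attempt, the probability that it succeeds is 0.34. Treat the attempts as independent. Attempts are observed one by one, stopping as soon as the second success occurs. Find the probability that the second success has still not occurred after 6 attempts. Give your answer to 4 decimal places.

0.3381

Needing more than 6 attempts ⇔ fewer than 2 successes in the first 6. With X ~ Binomial(6, 0.34), P(Y > 6) = P(X ≤ 1).
  k=0: C(6,0)·0.34^0·0.66^6 = 0.082654
  k=1: C(6,1)·0.34^1·0.66^5 = 0.255476
P(X ≤ 1) = 0.338130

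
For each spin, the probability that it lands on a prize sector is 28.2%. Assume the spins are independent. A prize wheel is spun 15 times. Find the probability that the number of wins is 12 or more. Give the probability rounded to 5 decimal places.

0.00005

X ~ Binomial(15, 0.282); P(X ≥ 12) = Σ C(15,k) p^k (1−p)^(15−k) over k:
  k=12: C(15,12)·0.282^12·0.718^3 = 0.0000426
  k=13: C(15,13)·0.282^13·0.718^2 = 0.0000039
  k=14: C(15,14)·0.282^14·0.718^1 = 0.0000002
  k=15: C(15,15)·0.282^15·0.718^0 = 0.0000000
Total = 0.0000467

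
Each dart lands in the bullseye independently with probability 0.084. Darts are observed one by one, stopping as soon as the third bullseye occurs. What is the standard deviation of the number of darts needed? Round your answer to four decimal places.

19.7346

Y = total darts until the third success; negative binomial with r=3, p=0.084.
SD(Y) = √[r(1−p)/p²] = √(389.455782) = 19.734634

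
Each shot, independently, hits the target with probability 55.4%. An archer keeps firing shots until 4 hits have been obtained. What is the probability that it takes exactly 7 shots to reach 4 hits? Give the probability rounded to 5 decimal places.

Y = trial on which the fourth success occurs; negative binomial, r=4, p=0.554.
P(Y=7) = C(6,3) · p^4 · (1−p)^3
= 20 · 0.094197 · 0.088717 = 0.1671374

0.16714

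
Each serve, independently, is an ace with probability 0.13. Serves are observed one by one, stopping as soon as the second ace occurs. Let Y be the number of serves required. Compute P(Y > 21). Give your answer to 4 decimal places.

Needing more than 21 serves ⇔ fewer than 2 successes in the first 21. With X ~ Binomial(21, 0.13), P(Y > 21) = P(X ≤ 1).
  k=0: C(21,0)·0.13^0·0.87^21 = 0.053691
  k=1: C(21,1)·0.13^1·0.87^20 = 0.168480
P(X ≤ 1) = 0.222171

0.2222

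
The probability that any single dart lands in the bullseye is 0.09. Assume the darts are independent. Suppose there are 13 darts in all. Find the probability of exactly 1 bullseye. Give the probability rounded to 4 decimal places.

0.3773

X ~ Binomial(n=13, p=0.09).
P(X=1) = C(13,1) · p^1 · (1−p)^12
= 13 · 0.09 · 0.32248 = 0.377296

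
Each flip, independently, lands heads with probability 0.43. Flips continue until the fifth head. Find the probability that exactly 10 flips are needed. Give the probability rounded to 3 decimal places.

Y = trial on which the fifth success occurs; negative binomial, r=5, p=0.43.
P(Y=10) = C(9,4) · p^5 · (1−p)^5
= 126 · 0.014701 · 0.060169 = 0.11145

0.111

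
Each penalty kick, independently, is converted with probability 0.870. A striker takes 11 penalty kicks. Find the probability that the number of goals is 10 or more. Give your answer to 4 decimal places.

0.5714

X ~ Binomial(11, 0.87); P(X ≥ 10) = Σ C(11,k) p^k (1−p)^(11−k) over k:
  k=10: C(11,10)·0.87^10·0.13^1 = 0.355245
  k=11: C(11,11)·0.87^11·0.13^0 = 0.216128
Total = 0.571374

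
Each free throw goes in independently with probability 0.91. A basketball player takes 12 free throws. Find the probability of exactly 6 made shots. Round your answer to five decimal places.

X ~ Binomial(n=12, p=0.91).
P(X=6) = C(12,6) · p^6 · (1−p)^6
= 924 · 0.56787 · 5.3144e-07 = 0.0002789

0.00028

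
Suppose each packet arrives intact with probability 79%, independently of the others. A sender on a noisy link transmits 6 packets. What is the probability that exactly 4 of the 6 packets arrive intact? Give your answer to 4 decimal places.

0.2577

X ~ Binomial(n=6, p=0.79).
P(X=4) = C(6,4) · p^4 · (1−p)^2
= 15 · 0.3895 · 0.0441 = 0.257655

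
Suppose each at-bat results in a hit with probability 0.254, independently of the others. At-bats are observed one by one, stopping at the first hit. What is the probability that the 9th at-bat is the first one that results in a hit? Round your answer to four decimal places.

Geometric (trials to first success), p = 0.254.
P(Y = 9) = (1−p)^8 · p = 0.09592 · 0.254 = 0.024364

0.0244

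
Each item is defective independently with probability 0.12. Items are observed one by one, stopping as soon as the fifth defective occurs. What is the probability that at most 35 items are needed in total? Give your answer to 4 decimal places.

Finishing within 35 items ⇔ at least 5 successes in the first 35. With X ~ Binomial(35, 0.12), P(Y ≤ 35) = 1 − P(X ≤ 4).
  k=0: C(35,0)·0.12^0·0.88^35 = 0.011400
  k=1: C(35,1)·0.12^1·0.88^34 = 0.054408
  k=2: C(35,2)·0.12^2·0.88^33 = 0.126127
  k=3: C(35,3)·0.12^3·0.88^32 = 0.189190
  k=4: C(35,4)·0.12^4·0.88^31 = 0.206389
1 − 0.587514 = 0.412486

0.4125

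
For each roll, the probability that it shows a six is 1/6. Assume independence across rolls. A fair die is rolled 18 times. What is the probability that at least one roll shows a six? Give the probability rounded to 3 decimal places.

P(at least one) = 1 − P(none) = 1 − (1 − 0.166667)^18
= 1 − 0.03756 = 0.96244

0.962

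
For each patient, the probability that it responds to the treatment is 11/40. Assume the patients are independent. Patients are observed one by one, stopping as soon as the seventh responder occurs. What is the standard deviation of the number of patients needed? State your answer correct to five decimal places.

8.19191

Y = total patients until the seventh success; negative binomial with r=7, p=0.275.
SD(Y) = √[r(1−p)/p²] = √(67.1074380) = 8.1919130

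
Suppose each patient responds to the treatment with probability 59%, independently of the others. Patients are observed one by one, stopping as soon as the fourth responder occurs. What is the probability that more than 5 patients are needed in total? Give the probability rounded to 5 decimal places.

0.68010

Needing more than 5 patients ⇔ fewer than 4 successes in the first 5. With X ~ Binomial(5, 0.59), P(Y > 5) = P(X ≤ 3).
  k=0: C(5,0)·0.59^0·0.41^5 = 0.0115856
  k=1: C(5,1)·0.59^1·0.41^4 = 0.0833599
  k=2: C(5,2)·0.59^2·0.41^3 = 0.2399140
  k=3: C(5,3)·0.59^3·0.41^2 = 0.3452421
P(X ≤ 3) = 0.6801017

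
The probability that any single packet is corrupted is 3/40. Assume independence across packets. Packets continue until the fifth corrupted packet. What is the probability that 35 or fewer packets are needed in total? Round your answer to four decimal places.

Finishing within 35 packets ⇔ at least 5 successes in the first 35. With X ~ Binomial(35, 0.075), P(Y ≤ 35) = 1 − P(X ≤ 4).
  k=0: C(35,0)·0.075^0·0.925^35 = 0.065307
  k=1: C(35,1)·0.075^1·0.925^34 = 0.185331
  k=2: C(35,2)·0.075^2·0.925^33 = 0.255456
  k=3: C(35,3)·0.075^3·0.925^32 = 0.227839
  k=4: C(35,4)·0.075^4·0.925^31 = 0.147788
1 − 0.881722 = 0.118278

0.1183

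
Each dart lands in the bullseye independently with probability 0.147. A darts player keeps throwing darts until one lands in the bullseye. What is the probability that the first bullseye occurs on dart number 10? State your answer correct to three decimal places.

0.035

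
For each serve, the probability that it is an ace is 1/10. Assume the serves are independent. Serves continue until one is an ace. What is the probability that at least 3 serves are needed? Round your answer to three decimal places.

0.810

Y = number of serves to the first success; geometric, p = 0.10.
P(Y > 2) = P(first 2 all fail) = (1−p)^2 = 0.81000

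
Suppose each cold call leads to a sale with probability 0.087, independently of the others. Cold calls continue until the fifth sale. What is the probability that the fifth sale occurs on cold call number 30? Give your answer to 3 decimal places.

0.012

Y = trial on which the fifth success occurs; negative binomial, r=5, p=0.087.
P(Y=30) = C(29,4) · p^5 · (1−p)^25
= 23751 · 4.9842e-06 · 0.10275 = 0.01216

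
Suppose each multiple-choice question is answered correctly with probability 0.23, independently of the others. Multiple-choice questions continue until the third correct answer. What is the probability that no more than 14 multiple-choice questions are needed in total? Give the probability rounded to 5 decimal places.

Finishing within 14 multiple-choice questions ⇔ at least 3 successes in the first 14. With X ~ Binomial(14, 0.23), P(Y ≤ 14) = 1 − P(X ≤ 2).
  k=0: C(14,0)·0.23^0·0.77^14 = 0.0257555
  k=1: C(14,1)·0.23^1·0.77^13 = 0.1077049
  k=2: C(14,2)·0.23^2·0.77^12 = 0.2091153
1 − 0.3425756 = 0.6574244

0.65742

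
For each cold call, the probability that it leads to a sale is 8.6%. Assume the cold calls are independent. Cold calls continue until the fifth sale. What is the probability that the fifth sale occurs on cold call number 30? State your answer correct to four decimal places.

0.0118

Y = trial on which the fifth success occurs; negative binomial, r=5, p=0.086.
P(Y=30) = C(29,4) · p^5 · (1−p)^25
= 23751 · 4.7043e-06 · 0.1056 = 0.011799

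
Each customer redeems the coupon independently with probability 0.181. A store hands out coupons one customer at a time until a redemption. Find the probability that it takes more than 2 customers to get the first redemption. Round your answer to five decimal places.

0.67076

Y = number of customers to the first success; geometric, p = 0.181.
P(Y > 2) = P(first 2 all fail) = (1−p)^2 = 0.6707610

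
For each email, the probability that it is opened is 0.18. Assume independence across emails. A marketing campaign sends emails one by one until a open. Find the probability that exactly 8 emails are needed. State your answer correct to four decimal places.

0.0449

Geometric (trials to first success), p = 0.18.
P(Y = 8) = (1−p)^7 · p = 0.24929 · 0.18 = 0.044871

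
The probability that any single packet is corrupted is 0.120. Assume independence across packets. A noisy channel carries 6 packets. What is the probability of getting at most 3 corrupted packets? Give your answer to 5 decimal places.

0.99746

X ~ Binomial(6, 0.12); P(X ≤ 3) = Σ C(6,k) p^k (1−p)^(6−k) over k:
  k=0: C(6,0)·0.12^0·0.88^6 = 0.4644041
  k=1: C(6,1)·0.12^1·0.88^5 = 0.3799670
  k=2: C(6,2)·0.12^2·0.88^4 = 0.1295342
  k=3: C(6,3)·0.12^3·0.88^3 = 0.0235517
Total = 0.9974569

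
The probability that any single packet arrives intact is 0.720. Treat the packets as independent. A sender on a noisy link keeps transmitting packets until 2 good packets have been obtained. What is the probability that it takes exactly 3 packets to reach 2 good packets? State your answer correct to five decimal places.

0.29030

Y = trial on which the second success occurs; negative binomial, r=2, p=0.72.
P(Y=3) = C(2,1) · p^2 · (1−p)^1
= 2 · 0.5184 · 0.28 = 0.2903040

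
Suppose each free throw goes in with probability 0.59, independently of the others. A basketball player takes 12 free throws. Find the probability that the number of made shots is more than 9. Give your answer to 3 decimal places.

0.073

X ~ Binomial(12, 0.59); P(X ≥ 10) = Σ C(12,k) p^k (1−p)^(12−k) over k:
  k=10: C(12,10)·0.59^10·0.41^2 = 0.05671
  k=11: C(12,11)·0.59^11·0.41^1 = 0.01484
  k=12: C(12,12)·0.59^12·0.41^0 = 0.00178
Total = 0.07332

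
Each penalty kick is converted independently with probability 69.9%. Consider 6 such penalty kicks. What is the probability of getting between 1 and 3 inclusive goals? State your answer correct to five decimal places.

0.25680

X ~ Binomial(6, 0.699); P(1 ≤ X ≤ 3) = Σ C(6,k) p^k (1−p)^(6−k) over k:
  k=1: C(6,1)·0.699^1·0.301^5 = 0.0103624
  k=2: C(6,2)·0.699^2·0.301^4 = 0.0601605
  k=3: C(6,3)·0.699^3·0.301^3 = 0.1862778
Total = 0.2568007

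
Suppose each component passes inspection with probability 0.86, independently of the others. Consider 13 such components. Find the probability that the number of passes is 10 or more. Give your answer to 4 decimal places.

0.9033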